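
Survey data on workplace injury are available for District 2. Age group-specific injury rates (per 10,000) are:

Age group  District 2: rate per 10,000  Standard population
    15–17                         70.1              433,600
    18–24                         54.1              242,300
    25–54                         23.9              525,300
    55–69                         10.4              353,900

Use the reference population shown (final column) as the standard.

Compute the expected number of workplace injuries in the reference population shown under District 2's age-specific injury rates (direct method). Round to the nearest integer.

5974

Expected workplace injuries = Σ (standard pop × age-specific rate ÷ 10,000)
= 433,600×70.1/10,000 + 242,300×54.1/10,000 + 525,300×23.9/10,000 + 353,900×10.4/10,000
= 3039.54 + 1310.84 + 1255.47 + 368.06 = 5973.90.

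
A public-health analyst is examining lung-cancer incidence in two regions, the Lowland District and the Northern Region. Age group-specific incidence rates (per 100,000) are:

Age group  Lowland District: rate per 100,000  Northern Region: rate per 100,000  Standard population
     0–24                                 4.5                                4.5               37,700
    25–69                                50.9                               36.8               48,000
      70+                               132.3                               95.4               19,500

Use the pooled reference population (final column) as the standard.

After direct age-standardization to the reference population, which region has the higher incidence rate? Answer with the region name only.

Standard total = 105,200; weights = 0.3584, 0.4563, 0.1854.
The Lowland District: 0.3584×4.5 + 0.4563×50.9 + 0.1854×132.3 = 49.3603 per 100,000.
The Northern Region: 0.3584×4.5 + 0.4563×36.8 + 0.1854×95.4 = 36.0870 per 100,000.

Lowland District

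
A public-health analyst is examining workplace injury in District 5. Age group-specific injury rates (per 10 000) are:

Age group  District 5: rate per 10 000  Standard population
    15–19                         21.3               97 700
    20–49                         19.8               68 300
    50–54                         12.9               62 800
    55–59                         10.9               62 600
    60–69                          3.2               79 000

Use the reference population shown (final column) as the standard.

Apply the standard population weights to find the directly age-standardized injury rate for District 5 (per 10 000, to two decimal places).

Standard total = 370 400; weights = 0.2638, 0.1844, 0.1695, 0.1690, 0.2133.
Standardized rate: 0.2638×21.3 + 0.1844×19.8 + 0.1695×12.9 + 0.1690×10.9 + 0.2133×3.2 = 13.9811 per 10 000.

13.98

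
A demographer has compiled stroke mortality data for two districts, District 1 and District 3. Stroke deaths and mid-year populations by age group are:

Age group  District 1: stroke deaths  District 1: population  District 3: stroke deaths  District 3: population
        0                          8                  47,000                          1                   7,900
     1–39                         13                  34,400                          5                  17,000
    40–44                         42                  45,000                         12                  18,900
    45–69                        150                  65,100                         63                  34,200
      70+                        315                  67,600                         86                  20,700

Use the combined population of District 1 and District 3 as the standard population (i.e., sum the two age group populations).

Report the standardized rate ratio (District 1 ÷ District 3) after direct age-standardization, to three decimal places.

1.190

Age-specific rates per 100,000 for District 1: 17.02, 37.79, 93.33, 230.41, 465.98.
For District 3: 12.66, 29.41, 63.49, 184.21, 415.46.
Combined standard total = 357,800; weights = 0.1534, 0.1437, 0.1786, 0.2775, 0.2468.
District 1: 0.1534×17.02 + 0.1437×37.79 + 0.1786×93.33 + 0.2775×230.41 + 0.2468×465.98 = 203.6523 per 100,000.
District 3: 0.1534×12.66 + 0.1437×29.41 + 0.1786×63.49 + 0.2775×184.21 + 0.2468×415.46 = 171.1598 per 100,000.
Ratio = 203.6523 ÷ 171.1598 = 1.18984.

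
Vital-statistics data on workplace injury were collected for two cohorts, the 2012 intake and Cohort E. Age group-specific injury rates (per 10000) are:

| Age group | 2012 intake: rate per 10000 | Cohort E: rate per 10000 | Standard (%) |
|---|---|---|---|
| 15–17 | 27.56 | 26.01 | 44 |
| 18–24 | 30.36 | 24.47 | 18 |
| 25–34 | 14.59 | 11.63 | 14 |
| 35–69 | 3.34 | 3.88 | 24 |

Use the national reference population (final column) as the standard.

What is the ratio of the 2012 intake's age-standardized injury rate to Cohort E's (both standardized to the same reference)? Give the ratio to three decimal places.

Standard weights: 0.44, 0.18, 0.14, 0.24.
The 2012 intake: 0.4400×27.56 + 0.1800×30.36 + 0.1400×14.59 + 0.2400×3.34 = 20.4354 per 10000.
Cohort E: 0.4400×26.01 + 0.1800×24.47 + 0.1400×11.63 + 0.2400×3.88 = 18.4084 per 10000.
Ratio = 20.4354 ÷ 18.4084 = 1.11011.

1.110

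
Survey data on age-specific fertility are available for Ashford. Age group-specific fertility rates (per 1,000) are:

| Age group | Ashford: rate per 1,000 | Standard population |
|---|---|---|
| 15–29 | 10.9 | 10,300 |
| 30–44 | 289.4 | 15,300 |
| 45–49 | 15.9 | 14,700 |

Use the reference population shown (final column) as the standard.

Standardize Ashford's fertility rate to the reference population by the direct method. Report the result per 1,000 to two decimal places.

Standard total = 40,300; weights = 0.2556, 0.3797, 0.3648.
Standardized rate: 0.2556×10.9 + 0.3797×289.4 + 0.3648×15.9 = 118.4571 per 1,000.

118.46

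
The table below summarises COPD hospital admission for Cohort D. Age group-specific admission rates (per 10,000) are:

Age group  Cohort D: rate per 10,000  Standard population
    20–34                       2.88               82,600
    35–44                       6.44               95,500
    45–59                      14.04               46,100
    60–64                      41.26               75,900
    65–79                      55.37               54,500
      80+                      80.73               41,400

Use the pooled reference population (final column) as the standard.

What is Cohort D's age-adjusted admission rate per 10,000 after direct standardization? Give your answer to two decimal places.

Standard total = 396,000; weights = 0.2086, 0.2412, 0.1164, 0.1917, 0.1376, 0.1045.
Standardized rate: 0.2086×2.88 + 0.2412×6.44 + 0.1164×14.04 + 0.1917×41.26 + 0.1376×55.37 + 0.1045×80.73 = 27.7568 per 10,000.

27.76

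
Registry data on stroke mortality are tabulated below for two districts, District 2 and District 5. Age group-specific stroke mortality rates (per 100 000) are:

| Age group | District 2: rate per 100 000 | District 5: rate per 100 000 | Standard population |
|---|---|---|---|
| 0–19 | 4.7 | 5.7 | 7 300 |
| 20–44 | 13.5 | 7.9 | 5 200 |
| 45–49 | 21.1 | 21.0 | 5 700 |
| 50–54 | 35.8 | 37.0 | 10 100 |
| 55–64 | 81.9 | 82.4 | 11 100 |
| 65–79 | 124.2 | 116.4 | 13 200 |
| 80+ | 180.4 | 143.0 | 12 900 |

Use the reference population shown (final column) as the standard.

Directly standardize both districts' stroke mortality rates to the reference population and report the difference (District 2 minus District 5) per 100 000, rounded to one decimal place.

9.0

Standard total = 65 500; weights = 0.1115, 0.0794, 0.0870, 0.1542, 0.1695, 0.2015, 0.1969.
District 2: 0.1115×4.7 + 0.0794×13.5 + 0.0870×21.1 + 0.1542×35.8 + 0.1695×81.9 + 0.2015×124.2 + 0.1969×180.4 = 83.3901 per 100 000.
District 5: 0.1115×5.7 + 0.0794×7.9 + 0.0870×21.0 + 0.1542×37.0 + 0.1695×82.4 + 0.2015×116.4 + 0.1969×143.0 = 74.3803 per 100 000.
Difference = 83.3901 − 74.3803 = 9.0098.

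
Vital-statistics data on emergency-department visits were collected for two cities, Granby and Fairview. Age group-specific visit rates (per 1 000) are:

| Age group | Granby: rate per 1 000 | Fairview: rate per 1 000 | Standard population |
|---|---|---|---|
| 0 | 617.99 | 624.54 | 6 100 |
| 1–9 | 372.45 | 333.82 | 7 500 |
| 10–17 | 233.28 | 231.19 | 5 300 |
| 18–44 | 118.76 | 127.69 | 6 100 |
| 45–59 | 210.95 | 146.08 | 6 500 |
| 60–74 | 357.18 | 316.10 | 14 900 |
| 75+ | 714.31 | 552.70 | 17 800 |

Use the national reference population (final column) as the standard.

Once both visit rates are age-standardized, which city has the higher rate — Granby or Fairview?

Standard total = 64 200; weights = 0.0950, 0.1168, 0.0826, 0.0950, 0.1012, 0.2321, 0.2773.
Granby: 0.0950×617.99 + 0.1168×372.45 + 0.0826×233.28 + 0.0950×118.76 + 0.1012×210.95 + 0.2321×357.18 + 0.2773×714.31 = 435.0749 per 1 000.
Fairview: 0.0950×624.54 + 0.1168×333.82 + 0.0826×231.19 + 0.0950×127.69 + 0.1012×146.08 + 0.2321×316.10 + 0.2773×552.70 = 370.9506 per 1 000.

Granby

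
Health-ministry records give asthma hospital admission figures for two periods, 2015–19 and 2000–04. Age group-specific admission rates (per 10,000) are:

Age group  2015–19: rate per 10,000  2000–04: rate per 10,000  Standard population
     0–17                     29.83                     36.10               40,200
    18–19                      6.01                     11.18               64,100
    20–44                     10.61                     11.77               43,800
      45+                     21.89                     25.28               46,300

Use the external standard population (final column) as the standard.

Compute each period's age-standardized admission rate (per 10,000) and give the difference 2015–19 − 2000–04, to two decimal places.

Standard total = 194,400; weights = 0.2068, 0.3297, 0.2253, 0.2382.
2015–19: 0.2068×29.83 + 0.3297×6.01 + 0.2253×10.61 + 0.2382×21.89 = 15.7543 per 10,000.
2000–04: 0.2068×36.10 + 0.3297×11.18 + 0.2253×11.77 + 0.2382×25.28 = 19.8243 per 10,000.
Difference = 15.7543 − 19.8243 = -4.0700.

-4.07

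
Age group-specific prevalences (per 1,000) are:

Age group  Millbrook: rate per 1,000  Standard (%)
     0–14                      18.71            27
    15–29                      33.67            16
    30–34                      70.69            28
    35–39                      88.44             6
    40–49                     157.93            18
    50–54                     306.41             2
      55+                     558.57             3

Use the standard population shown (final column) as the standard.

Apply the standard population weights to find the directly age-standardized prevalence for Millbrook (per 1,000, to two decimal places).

Standard weights: 0.27, 0.16, 0.28, 0.06, 0.18, 0.02, 0.03.
Standardized rate: 0.2700×18.71 + 0.1600×33.67 + 0.2800×70.69 + 0.0600×88.44 + 0.1800×157.93 + 0.0200×306.41 + 0.0300×558.57 = 86.8512 per 1,000.

86.85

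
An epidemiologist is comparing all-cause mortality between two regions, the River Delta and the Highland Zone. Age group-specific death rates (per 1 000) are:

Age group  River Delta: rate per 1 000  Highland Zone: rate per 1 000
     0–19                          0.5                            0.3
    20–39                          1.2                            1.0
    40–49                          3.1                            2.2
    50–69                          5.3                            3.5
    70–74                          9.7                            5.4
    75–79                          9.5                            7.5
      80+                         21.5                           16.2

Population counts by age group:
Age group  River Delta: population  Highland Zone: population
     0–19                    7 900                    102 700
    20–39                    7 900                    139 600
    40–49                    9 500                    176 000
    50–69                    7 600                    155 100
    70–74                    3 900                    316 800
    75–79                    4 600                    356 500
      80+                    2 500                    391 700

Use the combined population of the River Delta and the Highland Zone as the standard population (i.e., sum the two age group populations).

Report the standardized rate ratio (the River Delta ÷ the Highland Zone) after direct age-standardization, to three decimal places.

Combined standard total = 1 682 300; weights = 0.0657, 0.0877, 0.1103, 0.0967, 0.1906, 0.2146, 0.2343.
The River Delta: 0.0657×0.5 + 0.0877×1.2 + 0.1103×3.1 + 0.0967×5.3 + 0.1906×9.7 + 0.2146×9.5 + 0.2343×21.5 = 9.9187 per 1 000.
The Highland Zone: 0.0657×0.3 + 0.0877×1.0 + 0.1103×2.2 + 0.0967×3.5 + 0.1906×5.4 + 0.2146×7.5 + 0.2343×16.2 = 7.1238 per 1 000.
Ratio = 9.9187 ÷ 7.1238 = 1.39234.

1.392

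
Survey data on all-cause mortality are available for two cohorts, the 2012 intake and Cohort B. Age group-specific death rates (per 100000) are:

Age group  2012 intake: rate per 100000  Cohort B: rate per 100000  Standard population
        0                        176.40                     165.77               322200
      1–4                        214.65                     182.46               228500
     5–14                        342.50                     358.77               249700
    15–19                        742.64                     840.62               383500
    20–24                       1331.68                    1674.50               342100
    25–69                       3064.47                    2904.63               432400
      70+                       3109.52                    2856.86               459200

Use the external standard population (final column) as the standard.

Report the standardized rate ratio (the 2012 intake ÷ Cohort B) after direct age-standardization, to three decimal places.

1.010

Standard total = 2417600; weights = 0.1333, 0.0945, 0.1033, 0.1586, 0.1415, 0.1789, 0.1899.
The 2012 intake: 0.1333×176.40 + 0.0945×214.65 + 0.1033×342.50 + 0.1586×742.64 + 0.1415×1331.68 + 0.1789×3064.47 + 0.1899×3109.52 = 1524.1332 per 100000.
Cohort B: 0.1333×165.77 + 0.0945×182.46 + 0.1033×358.77 + 0.1586×840.62 + 0.1415×1674.50 + 0.1789×2904.63 + 0.1899×2856.86 = 1508.8288 per 100000.
Ratio = 1524.1332 ÷ 1508.8288 = 1.01014.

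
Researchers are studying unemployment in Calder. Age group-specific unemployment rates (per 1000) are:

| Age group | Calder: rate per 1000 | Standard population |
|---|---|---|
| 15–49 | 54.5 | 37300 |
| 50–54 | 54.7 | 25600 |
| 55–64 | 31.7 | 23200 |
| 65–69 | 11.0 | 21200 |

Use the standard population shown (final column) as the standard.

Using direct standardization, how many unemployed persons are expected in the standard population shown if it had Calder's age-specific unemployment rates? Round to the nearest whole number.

Expected unemployed persons = Σ (standard pop × age-specific rate ÷ 1000)
= 37300×54.5/1000 + 25600×54.7/1000 + 23200×31.7/1000 + 21200×11.0/1000
= 2032.85 + 1400.32 + 735.44 + 233.20 = 4401.81.

4402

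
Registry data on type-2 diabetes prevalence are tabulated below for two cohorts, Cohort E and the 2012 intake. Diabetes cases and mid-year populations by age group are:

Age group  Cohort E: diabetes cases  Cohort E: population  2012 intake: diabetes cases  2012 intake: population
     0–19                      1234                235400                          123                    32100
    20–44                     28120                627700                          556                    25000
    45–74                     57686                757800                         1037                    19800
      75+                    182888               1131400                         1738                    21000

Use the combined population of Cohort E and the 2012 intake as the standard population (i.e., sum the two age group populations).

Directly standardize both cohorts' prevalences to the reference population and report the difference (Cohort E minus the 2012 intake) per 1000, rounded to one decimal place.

43.7

Age-specific rates per 1000 for Cohort E: 5.242, 44.798, 76.123, 161.648.
For the 2012 intake: 3.832, 22.240, 52.374, 82.762.
Combined standard total = 2850200; weights = 0.0939, 0.2290, 0.2728, 0.4043.
Cohort E: 0.0939×5.242 + 0.2290×44.798 + 0.2728×76.123 + 0.4043×161.648 = 96.8767 per 1000.
The 2012 intake: 0.0939×3.832 + 0.2290×22.240 + 0.2728×52.374 + 0.4043×82.762 = 53.2039 per 1000.
Difference = 96.8767 − 53.2039 = 43.6729.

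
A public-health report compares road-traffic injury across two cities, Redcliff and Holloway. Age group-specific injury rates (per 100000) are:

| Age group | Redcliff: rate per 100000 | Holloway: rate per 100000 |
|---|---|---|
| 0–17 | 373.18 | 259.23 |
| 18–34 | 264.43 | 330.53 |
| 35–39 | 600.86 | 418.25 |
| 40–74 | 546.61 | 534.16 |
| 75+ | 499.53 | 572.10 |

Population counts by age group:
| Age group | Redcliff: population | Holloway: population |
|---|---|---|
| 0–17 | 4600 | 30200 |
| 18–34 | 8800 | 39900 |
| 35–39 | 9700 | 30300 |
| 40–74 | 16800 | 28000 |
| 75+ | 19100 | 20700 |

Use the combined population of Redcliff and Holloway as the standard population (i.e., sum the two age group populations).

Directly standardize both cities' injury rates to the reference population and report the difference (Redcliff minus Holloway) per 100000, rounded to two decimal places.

Combined standard total = 208100; weights = 0.1672, 0.2340, 0.1922, 0.2153, 0.1913.
Redcliff: 0.1672×373.18 + 0.2340×264.43 + 0.1922×600.86 + 0.2153×546.61 + 0.1913×499.53 = 452.9948 per 100000.
Holloway: 0.1672×259.23 + 0.2340×330.53 + 0.1922×418.25 + 0.2153×534.16 + 0.1913×572.10 = 425.5068 per 100000.
Difference = 452.9948 − 425.5068 = 27.4881.

27.49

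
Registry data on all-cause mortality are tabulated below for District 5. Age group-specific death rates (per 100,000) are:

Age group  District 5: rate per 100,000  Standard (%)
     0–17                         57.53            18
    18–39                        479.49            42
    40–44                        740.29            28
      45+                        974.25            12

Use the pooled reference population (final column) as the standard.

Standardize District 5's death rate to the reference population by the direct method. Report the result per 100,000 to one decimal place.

535.9

Standard weights: 0.18, 0.42, 0.28, 0.12.
Standardized rate: 0.1800×57.53 + 0.4200×479.49 + 0.2800×740.29 + 0.1200×974.25 = 535.9324 per 100,000.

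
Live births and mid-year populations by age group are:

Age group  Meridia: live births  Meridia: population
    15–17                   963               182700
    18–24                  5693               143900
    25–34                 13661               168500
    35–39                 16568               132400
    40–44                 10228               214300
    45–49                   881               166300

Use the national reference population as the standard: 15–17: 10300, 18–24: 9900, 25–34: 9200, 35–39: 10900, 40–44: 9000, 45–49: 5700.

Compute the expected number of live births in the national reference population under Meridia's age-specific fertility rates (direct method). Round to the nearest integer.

3016

Age-specific rates per 1000 for Meridia: 5.271, 39.562, 81.074, 125.136, 47.727, 5.298.
Expected live births = Σ (standard pop × age-specific rate ÷ 1000)
= 10300×5.271/1000 + 9900×39.562/1000 + 9200×81.074/1000 + 10900×125.136/1000 + 9000×47.727/1000 + 5700×5.298/1000
= 54.29 + 391.67 + 745.88 + 1363.98 + 429.55 + 30.20 = 3015.56.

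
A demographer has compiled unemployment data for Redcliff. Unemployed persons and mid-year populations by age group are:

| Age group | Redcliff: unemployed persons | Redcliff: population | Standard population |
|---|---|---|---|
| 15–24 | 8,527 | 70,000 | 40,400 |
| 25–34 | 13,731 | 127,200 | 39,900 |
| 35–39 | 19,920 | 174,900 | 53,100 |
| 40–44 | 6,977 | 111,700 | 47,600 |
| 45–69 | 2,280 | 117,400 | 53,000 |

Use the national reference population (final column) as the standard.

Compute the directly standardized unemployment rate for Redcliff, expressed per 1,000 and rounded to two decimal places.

Age-specific rates per 1,000 for Redcliff: 121.814, 107.948, 113.894, 62.462, 19.421.
Standard total = 234,000; weights = 0.1726, 0.1705, 0.2269, 0.2034, 0.2265.
Standardized rate: 0.1726×121.814 + 0.1705×107.948 + 0.2269×113.894 + 0.2034×62.462 + 0.2265×19.421 = 82.3875 per 1,000.

82.39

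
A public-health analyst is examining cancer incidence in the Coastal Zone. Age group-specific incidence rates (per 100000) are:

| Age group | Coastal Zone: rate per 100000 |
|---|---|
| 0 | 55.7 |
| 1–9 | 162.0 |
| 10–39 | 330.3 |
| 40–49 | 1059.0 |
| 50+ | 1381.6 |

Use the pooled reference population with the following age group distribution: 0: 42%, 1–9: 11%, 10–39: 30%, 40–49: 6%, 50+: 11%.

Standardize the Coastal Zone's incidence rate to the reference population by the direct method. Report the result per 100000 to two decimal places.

Standard weights: 0.42, 0.11, 0.30, 0.06, 0.11.
Standardized rate: 0.4200×55.7 + 0.1100×162.0 + 0.3000×330.3 + 0.0600×1059.0 + 0.1100×1381.6 = 355.8200 per 100000.

355.82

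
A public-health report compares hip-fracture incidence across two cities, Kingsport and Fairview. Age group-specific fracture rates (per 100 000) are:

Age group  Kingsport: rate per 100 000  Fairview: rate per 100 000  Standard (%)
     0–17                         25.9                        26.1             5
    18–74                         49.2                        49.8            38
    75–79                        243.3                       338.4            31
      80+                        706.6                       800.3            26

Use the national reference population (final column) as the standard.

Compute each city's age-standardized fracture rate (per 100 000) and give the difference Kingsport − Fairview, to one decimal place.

-54.1

Standard weights: 0.05, 0.38, 0.31, 0.26.
Kingsport: 0.0500×25.9 + 0.3800×49.2 + 0.3100×243.3 + 0.2600×706.6 = 279.1300 per 100 000.
Fairview: 0.0500×26.1 + 0.3800×49.8 + 0.3100×338.4 + 0.2600×800.3 = 333.2110 per 100 000.
Difference = 279.1300 − 333.2110 = -54.0810.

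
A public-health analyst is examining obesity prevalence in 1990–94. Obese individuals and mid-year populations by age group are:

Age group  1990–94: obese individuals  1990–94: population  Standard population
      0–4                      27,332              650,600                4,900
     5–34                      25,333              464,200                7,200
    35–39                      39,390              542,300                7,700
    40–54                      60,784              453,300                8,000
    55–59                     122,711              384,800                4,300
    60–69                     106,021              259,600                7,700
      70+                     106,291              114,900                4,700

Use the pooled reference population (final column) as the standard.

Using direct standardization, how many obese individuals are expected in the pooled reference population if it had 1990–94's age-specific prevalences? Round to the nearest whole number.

Age-specific rates per 1,000 for 1990–94: 42.010, 54.573, 72.635, 134.092, 318.896, 408.401, 925.074.
Expected obese individuals = Σ (standard pop × age-specific rate ÷ 1,000)
= 4,900×42.010/1,000 + 7,200×54.573/1,000 + 7,700×72.635/1,000 + 8,000×134.092/1,000 + 4,300×318.896/1,000 + 7,700×408.401/1,000 + 4,700×925.074/1,000
= 205.85 + 392.93 + 559.29 + 1072.74 + 1371.25 + 3144.69 + 4347.85 = 11094.60.

11095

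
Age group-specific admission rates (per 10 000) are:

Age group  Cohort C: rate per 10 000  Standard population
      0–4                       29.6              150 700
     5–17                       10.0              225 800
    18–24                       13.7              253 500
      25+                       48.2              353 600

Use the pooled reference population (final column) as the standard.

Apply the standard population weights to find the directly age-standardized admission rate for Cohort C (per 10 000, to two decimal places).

Standard total = 983 600; weights = 0.1532, 0.2296, 0.2577, 0.3595.
Standardized rate: 0.1532×29.6 + 0.2296×10.0 + 0.2577×13.7 + 0.3595×48.2 = 27.6893 per 10 000.

27.69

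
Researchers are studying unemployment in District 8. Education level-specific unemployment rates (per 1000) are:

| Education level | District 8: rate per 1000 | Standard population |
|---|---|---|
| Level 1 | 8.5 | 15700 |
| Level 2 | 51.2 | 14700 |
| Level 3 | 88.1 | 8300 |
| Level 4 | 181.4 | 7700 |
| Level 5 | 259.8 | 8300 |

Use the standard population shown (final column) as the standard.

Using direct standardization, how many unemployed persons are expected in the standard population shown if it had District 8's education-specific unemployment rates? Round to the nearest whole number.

Expected unemployed persons = Σ (standard pop × education-specific rate ÷ 1000)
= 15700×8.5/1000 + 14700×51.2/1000 + 8300×88.1/1000 + 7700×181.4/1000 + 8300×259.8/1000
= 133.45 + 752.64 + 731.23 + 1396.78 + 2156.34 = 5170.44.

5170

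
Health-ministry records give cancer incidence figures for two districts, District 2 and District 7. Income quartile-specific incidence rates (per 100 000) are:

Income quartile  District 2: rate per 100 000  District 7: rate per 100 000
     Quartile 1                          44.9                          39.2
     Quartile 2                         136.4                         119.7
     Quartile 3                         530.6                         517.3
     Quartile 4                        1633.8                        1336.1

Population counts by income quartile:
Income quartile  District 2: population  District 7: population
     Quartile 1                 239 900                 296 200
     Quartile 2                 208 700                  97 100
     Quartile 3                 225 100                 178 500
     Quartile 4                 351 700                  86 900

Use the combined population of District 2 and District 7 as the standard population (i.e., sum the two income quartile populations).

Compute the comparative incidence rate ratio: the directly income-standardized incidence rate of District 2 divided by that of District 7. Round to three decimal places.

Combined standard total = 1 684 100; weights = 0.3183, 0.1816, 0.2397, 0.2604.
District 2: 0.3183×44.9 + 0.1816×136.4 + 0.2397×530.6 + 0.2604×1633.8 = 591.7207 per 100 000.
District 7: 0.3183×39.2 + 0.1816×119.7 + 0.2397×517.3 + 0.2604×1336.1 = 506.1547 per 100 000.
Ratio = 591.7207 ÷ 506.1547 = 1.16905.

1.169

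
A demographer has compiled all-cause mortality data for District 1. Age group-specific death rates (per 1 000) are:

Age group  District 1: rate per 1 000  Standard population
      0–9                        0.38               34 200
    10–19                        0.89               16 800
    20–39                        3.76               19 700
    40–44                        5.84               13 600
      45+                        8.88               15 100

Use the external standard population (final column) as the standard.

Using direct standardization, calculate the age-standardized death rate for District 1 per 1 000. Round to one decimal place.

Standard total = 99 400; weights = 0.3441, 0.1690, 0.1982, 0.1368, 0.1519.
Standardized rate: 0.3441×0.38 + 0.1690×0.89 + 0.1982×3.76 + 0.1368×5.84 + 0.1519×8.88 = 3.1744 per 1 000.

3.2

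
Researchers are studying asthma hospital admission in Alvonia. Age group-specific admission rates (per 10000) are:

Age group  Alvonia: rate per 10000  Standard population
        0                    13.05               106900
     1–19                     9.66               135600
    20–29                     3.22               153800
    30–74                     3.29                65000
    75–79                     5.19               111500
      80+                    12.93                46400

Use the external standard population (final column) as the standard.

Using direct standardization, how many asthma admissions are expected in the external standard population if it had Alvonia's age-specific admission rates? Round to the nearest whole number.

Expected asthma admissions = Σ (standard pop × age-specific rate ÷ 10000)
= 106900×13.05/10000 + 135600×9.66/10000 + 153800×3.22/10000 + 65000×3.29/10000 + 111500×5.19/10000 + 46400×12.93/10000
= 139.50 + 130.99 + 49.52 + 21.39 + 57.87 + 60.00 = 459.27.

459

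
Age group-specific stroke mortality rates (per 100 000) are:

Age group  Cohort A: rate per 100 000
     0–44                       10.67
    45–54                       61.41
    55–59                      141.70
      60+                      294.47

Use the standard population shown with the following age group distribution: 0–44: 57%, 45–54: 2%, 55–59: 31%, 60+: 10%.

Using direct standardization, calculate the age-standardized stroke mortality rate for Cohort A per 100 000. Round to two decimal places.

Standard weights: 0.57, 0.02, 0.31, 0.10.
Standardized rate: 0.5700×10.67 + 0.0200×61.41 + 0.3100×141.70 + 0.1000×294.47 = 80.6841 per 100 000.

80.68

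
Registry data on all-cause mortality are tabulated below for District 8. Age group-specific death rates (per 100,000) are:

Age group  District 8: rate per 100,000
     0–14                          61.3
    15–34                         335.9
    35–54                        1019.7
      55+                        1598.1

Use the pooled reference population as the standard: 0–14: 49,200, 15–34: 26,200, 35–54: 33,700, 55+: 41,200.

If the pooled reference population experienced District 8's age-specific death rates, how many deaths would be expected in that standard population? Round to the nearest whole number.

Expected deaths = Σ (standard pop × age-specific rate ÷ 100,000)
= 49,200×61.3/100,000 + 26,200×335.9/100,000 + 33,700×1019.7/100,000 + 41,200×1598.1/100,000
= 30.16 + 88.01 + 343.64 + 658.42 = 1120.22.

1120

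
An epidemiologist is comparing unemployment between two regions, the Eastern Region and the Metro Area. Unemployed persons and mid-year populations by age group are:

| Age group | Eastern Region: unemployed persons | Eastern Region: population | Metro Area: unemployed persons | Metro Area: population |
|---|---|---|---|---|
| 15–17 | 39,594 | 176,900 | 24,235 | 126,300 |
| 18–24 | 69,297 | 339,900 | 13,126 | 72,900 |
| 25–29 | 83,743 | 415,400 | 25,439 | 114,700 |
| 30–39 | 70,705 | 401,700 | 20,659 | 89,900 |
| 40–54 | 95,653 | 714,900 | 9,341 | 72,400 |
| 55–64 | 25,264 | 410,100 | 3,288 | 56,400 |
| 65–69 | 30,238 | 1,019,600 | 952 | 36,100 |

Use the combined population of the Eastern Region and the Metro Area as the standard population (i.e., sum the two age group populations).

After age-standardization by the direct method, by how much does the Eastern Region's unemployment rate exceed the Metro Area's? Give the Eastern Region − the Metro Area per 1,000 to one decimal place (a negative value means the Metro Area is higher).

Age-specific rates per 1,000 for the Eastern Region: 223.821, 203.875, 201.596, 176.014, 133.799, 61.604, 29.657.
For the Metro Area: 191.884, 180.055, 221.787, 229.800, 129.019, 58.298, 26.371.
Combined standard total = 4,047,200; weights = 0.0749, 0.1020, 0.1310, 0.1215, 0.1945, 0.1153, 0.2608.
The Eastern Region: 0.0749×223.821 + 0.1020×203.875 + 0.1310×201.596 + 0.1215×176.014 + 0.1945×133.799 + 0.1153×61.604 + 0.2608×29.657 = 126.2117 per 1,000.
The Metro Area: 0.0749×191.884 + 0.1020×180.055 + 0.1310×221.787 + 0.1215×229.800 + 0.1945×129.019 + 0.1153×58.298 + 0.2608×26.371 = 128.3994 per 1,000.
Difference = 126.2117 − 128.3994 = -2.1877.

-2.2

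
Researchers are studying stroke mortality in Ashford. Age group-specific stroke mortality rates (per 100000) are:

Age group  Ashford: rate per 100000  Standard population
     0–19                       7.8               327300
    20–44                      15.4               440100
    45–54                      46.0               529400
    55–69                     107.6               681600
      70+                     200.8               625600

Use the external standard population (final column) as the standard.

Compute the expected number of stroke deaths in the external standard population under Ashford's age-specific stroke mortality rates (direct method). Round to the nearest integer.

Expected stroke deaths = Σ (standard pop × age-specific rate ÷ 100000)
= 327300×7.8/100000 + 440100×15.4/100000 + 529400×46.0/100000 + 681600×107.6/100000 + 625600×200.8/100000
= 25.53 + 67.78 + 243.52 + 733.40 + 1256.20 = 2326.44.

2326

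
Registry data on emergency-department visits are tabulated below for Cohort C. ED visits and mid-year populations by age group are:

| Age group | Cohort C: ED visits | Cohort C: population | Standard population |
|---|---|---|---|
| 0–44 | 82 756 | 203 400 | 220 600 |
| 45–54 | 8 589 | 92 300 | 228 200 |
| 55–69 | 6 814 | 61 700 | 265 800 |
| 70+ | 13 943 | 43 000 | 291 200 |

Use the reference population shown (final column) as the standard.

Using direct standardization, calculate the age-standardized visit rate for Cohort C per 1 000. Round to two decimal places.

Age-specific rates per 1 000 for Cohort C: 406.863, 93.055, 110.438, 324.256.
Standard total = 1 005 800; weights = 0.2193, 0.2269, 0.2643, 0.2895.
Standardized rate: 0.2193×406.863 + 0.2269×93.055 + 0.2643×110.438 + 0.2895×324.256 = 233.4131 per 1 000.

233.41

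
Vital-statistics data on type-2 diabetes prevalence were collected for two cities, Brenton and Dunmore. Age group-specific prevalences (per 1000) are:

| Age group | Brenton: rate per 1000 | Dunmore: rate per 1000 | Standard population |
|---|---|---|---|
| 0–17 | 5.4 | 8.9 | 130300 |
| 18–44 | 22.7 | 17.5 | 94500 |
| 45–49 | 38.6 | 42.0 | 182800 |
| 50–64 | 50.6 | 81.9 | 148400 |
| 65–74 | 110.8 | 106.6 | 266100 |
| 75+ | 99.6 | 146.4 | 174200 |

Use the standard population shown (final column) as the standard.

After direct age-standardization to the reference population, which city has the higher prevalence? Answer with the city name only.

Standard total = 996300; weights = 0.1308, 0.0949, 0.1835, 0.1490, 0.2671, 0.1748.
Brenton: 0.1308×5.4 + 0.0949×22.7 + 0.1835×38.6 + 0.1490×50.6 + 0.2671×110.8 + 0.1748×99.6 = 64.4867 per 1000.
Dunmore: 0.1308×8.9 + 0.0949×17.5 + 0.1835×42.0 + 0.1490×81.9 + 0.2671×106.6 + 0.1748×146.4 = 76.7983 per 1000.

Dunmore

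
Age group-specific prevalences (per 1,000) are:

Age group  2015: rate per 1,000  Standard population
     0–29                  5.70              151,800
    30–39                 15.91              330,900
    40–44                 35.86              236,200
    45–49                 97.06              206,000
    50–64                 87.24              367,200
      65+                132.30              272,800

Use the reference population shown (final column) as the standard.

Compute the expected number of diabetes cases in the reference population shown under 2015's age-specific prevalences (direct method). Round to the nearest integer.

102720

Expected diabetes cases = Σ (standard pop × age-specific rate ÷ 1,000)
= 151,800×5.70/1,000 + 330,900×15.91/1,000 + 236,200×35.86/1,000 + 206,000×97.06/1,000 + 367,200×87.24/1,000 + 272,800×132.30/1,000
= 865.26 + 5264.62 + 8470.13 + 19994.36 + 32034.53 + 36091.44 = 102720.34.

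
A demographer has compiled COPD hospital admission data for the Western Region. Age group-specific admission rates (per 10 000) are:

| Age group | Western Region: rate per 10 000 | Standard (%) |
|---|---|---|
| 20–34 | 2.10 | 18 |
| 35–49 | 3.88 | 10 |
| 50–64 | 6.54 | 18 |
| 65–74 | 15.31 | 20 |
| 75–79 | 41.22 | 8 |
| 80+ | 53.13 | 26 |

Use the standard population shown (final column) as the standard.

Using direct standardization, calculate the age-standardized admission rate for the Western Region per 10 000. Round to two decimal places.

22.12

Standard weights: 0.18, 0.10, 0.18, 0.20, 0.08, 0.26.
Standardized rate: 0.1800×2.10 + 0.1000×3.88 + 0.1800×6.54 + 0.2000×15.31 + 0.0800×41.22 + 0.2600×53.13 = 22.1166 per 10 000.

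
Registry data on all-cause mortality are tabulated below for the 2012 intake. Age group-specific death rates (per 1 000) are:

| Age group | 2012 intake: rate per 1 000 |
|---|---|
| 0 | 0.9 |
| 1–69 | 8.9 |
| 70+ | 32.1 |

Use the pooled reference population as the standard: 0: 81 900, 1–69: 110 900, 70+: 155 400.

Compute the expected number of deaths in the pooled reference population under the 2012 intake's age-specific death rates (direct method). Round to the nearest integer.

6049

Expected deaths = Σ (standard pop × age-specific rate ÷ 1 000)
= 81 900×0.9/1 000 + 110 900×8.9/1 000 + 155 400×32.1/1 000
= 73.71 + 987.01 + 4988.34 = 6049.06.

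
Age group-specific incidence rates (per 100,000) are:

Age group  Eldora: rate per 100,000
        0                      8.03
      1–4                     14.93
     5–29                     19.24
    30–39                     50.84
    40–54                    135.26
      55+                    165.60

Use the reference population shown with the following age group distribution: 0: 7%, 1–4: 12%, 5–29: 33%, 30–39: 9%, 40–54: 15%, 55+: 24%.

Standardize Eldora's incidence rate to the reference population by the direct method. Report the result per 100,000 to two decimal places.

Standard weights: 0.07, 0.12, 0.33, 0.09, 0.15, 0.24.
Standardized rate: 0.0700×8.03 + 0.1200×14.93 + 0.3300×19.24 + 0.0900×50.84 + 0.1500×135.26 + 0.2400×165.60 = 73.3115 per 100,000.

73.31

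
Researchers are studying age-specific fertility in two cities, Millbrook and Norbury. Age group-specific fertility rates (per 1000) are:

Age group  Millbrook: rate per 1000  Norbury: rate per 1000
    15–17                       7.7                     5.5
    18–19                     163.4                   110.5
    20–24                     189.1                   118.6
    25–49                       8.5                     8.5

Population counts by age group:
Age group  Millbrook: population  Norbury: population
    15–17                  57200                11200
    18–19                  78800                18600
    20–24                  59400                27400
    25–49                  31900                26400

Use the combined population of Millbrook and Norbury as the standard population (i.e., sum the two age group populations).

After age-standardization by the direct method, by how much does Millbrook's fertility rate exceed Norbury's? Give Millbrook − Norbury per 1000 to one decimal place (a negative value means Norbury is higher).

36.7

Combined standard total = 310900; weights = 0.2200, 0.3133, 0.2792, 0.1875.
Millbrook: 0.2200×7.7 + 0.3133×163.4 + 0.2792×189.1 + 0.1875×8.5 = 107.2733 per 1000.
Norbury: 0.2200×5.5 + 0.3133×110.5 + 0.2792×118.6 + 0.1875×8.5 = 70.5337 per 1000.
Difference = 107.2733 − 70.5337 = 36.7396.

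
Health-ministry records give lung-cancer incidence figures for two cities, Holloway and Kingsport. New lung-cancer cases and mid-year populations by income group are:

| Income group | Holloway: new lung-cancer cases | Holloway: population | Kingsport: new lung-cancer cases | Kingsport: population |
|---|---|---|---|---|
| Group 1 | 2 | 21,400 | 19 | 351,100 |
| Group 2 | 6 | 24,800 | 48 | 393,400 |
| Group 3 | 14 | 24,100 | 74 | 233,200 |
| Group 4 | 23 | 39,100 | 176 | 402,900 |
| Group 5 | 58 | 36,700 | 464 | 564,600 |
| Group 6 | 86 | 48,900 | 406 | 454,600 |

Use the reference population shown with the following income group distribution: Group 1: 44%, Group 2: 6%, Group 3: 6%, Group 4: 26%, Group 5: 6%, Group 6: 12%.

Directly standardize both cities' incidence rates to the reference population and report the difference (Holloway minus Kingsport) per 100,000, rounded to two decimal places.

22.91

Income-specific rates per 100,000 for Holloway: 9.35, 24.19, 58.09, 58.82, 158.04, 175.87.
For Kingsport: 5.41, 12.20, 31.73, 43.68, 82.18, 89.31.
Standard weights: 0.44, 0.06, 0.06, 0.26, 0.06, 0.12.
Holloway: 0.4400×9.35 + 0.0600×24.19 + 0.0600×58.09 + 0.2600×58.82 + 0.0600×158.04 + 0.1200×175.87 = 54.9299 per 100,000.
Kingsport: 0.4400×5.41 + 0.0600×12.20 + 0.0600×31.73 + 0.2600×43.68 + 0.0600×82.18 + 0.1200×89.31 = 32.0228 per 100,000.
Difference = 54.9299 − 32.0228 = 22.9071.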